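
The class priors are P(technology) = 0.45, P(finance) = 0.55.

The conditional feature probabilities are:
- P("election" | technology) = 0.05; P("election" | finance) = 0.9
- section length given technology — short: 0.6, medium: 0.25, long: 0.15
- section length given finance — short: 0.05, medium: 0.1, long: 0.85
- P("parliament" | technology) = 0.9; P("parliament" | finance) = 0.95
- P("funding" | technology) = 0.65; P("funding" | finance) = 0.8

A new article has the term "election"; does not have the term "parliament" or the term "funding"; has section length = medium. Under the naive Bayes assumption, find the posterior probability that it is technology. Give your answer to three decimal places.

0.285

technology: 0.45 × 0.05 × 0.25 × (1−0.9) × (1−0.65) = 0.000196875
finance: 0.55 × 0.9 × 0.1 × (1−0.95) × (1−0.8) = 0.000495
P(technology | x) = 0.000196875 / 0.000691875 ≈ 0.285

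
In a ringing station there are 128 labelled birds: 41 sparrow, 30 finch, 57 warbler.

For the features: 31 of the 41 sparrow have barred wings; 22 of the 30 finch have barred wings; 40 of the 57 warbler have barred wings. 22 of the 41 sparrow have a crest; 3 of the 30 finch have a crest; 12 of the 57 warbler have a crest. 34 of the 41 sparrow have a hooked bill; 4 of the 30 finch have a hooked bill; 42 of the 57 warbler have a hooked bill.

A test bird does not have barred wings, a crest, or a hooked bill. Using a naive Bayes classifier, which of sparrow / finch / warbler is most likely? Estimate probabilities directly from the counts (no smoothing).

finch

sparrow: (41/128) × (10/41) × (19/41) × (7/41) ≈ 0.00618122
finch: (30/128) × (8/30) × (27/30) × (26/30) = 0.04875
warbler: (57/128) × (17/57) × (45/57) × (15/57) ≈ 0.0275926
Highest score → finch.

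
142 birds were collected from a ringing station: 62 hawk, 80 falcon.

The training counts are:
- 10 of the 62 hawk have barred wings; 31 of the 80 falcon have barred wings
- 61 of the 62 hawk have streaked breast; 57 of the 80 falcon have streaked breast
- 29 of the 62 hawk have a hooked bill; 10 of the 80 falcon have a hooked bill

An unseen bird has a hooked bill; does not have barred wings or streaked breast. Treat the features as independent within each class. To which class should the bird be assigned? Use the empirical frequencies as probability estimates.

hawk: (62/142) × (52/62) × (1/62) × (29/62) ≈ 0.00276267
falcon: (80/142) × (49/80) × (23/80) × (10/80) ≈ 0.012401
Highest score → falcon.

falcon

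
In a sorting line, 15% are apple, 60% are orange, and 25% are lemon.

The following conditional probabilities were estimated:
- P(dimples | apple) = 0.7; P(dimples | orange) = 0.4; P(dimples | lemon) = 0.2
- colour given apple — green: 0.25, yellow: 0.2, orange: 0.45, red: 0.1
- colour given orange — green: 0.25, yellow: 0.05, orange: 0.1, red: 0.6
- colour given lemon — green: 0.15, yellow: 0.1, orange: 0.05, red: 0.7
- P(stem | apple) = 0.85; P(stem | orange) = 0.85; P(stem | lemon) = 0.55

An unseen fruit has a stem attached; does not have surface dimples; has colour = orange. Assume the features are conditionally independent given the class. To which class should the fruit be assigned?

apple: 0.15 × (1−0.7) × 0.45 × 0.85 = 0.0172125
orange: 0.6 × (1−0.4) × 0.1 × 0.85 = 0.0306
lemon: 0.25 × (1−0.2) × 0.05 × 0.55 = 0.0055
Highest score → orange.

orange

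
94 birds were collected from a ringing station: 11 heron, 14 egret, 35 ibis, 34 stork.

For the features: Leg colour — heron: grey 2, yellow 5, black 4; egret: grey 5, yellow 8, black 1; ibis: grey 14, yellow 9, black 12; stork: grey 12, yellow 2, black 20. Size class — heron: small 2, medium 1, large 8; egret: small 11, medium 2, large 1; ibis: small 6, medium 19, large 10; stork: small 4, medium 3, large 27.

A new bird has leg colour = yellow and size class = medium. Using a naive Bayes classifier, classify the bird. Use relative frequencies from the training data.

heron: (11/94) × (5/11) × (1/11) ≈ 0.00483559
egret: (14/94) × (8/14) × (2/14) ≈ 0.0121581
ibis: (35/94) × (9/35) × (19/35) ≈ 0.0519757
stork: (34/94) × (2/34) × (3/34) ≈ 0.00187735
Highest score → ibis.

ibis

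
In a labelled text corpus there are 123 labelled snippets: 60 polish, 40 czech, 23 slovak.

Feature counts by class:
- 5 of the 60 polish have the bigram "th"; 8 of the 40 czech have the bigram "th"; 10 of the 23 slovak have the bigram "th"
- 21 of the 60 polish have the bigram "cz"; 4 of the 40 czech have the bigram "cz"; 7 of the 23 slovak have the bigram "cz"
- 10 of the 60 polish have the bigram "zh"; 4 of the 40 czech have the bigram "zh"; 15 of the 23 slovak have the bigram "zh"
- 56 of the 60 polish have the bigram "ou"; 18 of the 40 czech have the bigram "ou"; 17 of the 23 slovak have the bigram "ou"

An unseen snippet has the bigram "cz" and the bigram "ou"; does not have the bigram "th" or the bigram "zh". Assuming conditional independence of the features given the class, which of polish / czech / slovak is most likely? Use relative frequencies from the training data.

polish: (60/123) × (55/60) × (21/60) × (50/60) × (56/60) ≈ 0.121725
czech: (40/123) × (32/40) × (4/40) × (36/40) × (18/40) ≈ 0.0105366
slovak: (23/123) × (13/23) × (7/23) × (8/23) × (17/23) ≈ 0.00826974
Highest score → polish.

polish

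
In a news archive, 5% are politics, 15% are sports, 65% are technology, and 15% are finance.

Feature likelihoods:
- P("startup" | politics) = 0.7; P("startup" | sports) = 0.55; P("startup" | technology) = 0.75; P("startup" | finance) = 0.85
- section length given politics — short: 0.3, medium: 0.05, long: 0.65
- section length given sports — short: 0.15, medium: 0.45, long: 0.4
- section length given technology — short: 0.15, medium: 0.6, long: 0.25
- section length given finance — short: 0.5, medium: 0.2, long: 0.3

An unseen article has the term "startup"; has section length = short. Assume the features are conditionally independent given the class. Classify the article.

politics: 0.05 × 0.7 × 0.3 = 0.0105
sports: 0.15 × 0.55 × 0.15 = 0.012375
technology: 0.65 × 0.75 × 0.15 = 0.073125
finance: 0.15 × 0.85 × 0.5 = 0.06375
Highest score → technology.

technology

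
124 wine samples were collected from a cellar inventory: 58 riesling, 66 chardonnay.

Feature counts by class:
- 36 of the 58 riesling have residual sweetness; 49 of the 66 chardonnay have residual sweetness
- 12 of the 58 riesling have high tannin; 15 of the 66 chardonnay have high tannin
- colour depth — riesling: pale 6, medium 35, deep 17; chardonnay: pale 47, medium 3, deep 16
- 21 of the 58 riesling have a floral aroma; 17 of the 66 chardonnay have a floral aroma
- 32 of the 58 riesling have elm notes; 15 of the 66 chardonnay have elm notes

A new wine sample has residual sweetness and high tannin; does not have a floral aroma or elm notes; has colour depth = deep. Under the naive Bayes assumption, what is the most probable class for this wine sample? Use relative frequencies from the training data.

riesling: (58/124) × (36/58) × (12/58) × (17/58) × (37/58) × (26/58) ≈ 0.00503471
chardonnay: (66/124) × (49/66) × (15/66) × (16/66) × (49/66) × (51/66) ≈ 0.0124904
Highest score → chardonnay.

chardonnay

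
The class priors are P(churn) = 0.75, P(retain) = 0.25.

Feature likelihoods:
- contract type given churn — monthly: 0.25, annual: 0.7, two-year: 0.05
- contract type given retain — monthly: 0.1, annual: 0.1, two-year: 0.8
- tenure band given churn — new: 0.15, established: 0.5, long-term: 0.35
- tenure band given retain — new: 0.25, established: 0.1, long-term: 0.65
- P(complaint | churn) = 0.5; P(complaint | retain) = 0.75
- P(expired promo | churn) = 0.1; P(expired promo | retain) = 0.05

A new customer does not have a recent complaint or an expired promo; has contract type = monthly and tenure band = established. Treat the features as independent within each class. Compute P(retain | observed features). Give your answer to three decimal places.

0.014

churn: 0.75 × 0.25 × 0.5 × (1−0.5) × (1−0.1) = 0.0421875
retain: 0.25 × 0.1 × 0.1 × (1−0.75) × (1−0.05) = 0.00059375
P(retain | x) = 0.00059375 / 0.04278125 ≈ 0.014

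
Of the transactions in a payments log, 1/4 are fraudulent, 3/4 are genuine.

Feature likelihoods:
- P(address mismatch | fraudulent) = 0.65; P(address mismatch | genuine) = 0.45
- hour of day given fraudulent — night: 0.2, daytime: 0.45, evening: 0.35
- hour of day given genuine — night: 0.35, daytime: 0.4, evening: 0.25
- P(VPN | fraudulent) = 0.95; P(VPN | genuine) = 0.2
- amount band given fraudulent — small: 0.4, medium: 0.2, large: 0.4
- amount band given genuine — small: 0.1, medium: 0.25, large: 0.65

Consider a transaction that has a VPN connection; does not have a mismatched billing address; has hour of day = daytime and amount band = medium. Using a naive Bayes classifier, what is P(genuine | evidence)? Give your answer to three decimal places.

fraudulent: 0.25 × (1−0.65) × 0.45 × 0.95 × 0.2 = 0.00748125
genuine: 0.75 × (1−0.45) × 0.4 × 0.2 × 0.25 = 0.00825
P(genuine | x) = 0.00825 / 0.01573125 ≈ 0.524

0.524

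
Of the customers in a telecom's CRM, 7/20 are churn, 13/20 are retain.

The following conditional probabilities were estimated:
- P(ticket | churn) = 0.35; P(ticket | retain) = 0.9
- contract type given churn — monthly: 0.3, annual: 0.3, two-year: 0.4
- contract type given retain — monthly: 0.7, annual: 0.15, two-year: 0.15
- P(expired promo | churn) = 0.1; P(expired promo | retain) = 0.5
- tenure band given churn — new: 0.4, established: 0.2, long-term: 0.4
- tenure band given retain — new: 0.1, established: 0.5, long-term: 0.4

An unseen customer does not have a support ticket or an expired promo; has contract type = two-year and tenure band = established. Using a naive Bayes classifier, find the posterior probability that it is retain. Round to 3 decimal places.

churn: 0.35 × (1−0.35) × 0.4 × (1−0.1) × 0.2 = 0.01638
retain: 0.65 × (1−0.9) × 0.15 × (1−0.5) × 0.5 = 0.0024375
P(retain | x) = 0.0024375 / 0.0188175 ≈ 0.130

0.130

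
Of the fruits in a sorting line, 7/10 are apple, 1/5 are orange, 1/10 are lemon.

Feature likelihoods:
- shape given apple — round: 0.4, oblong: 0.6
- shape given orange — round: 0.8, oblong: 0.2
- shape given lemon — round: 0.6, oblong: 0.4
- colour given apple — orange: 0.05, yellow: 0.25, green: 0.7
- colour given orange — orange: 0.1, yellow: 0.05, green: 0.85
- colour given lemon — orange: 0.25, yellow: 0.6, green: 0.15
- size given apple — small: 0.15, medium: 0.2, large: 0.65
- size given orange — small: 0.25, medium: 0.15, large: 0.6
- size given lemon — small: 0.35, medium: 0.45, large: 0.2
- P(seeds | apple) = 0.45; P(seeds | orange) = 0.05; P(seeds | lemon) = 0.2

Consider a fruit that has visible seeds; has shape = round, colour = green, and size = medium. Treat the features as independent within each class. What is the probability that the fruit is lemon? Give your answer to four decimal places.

apple: 0.7 × 0.4 × 0.7 × 0.2 × 0.45 = 0.01764
orange: 0.2 × 0.8 × 0.85 × 0.15 × 0.05 = 0.00102
lemon: 0.1 × 0.6 × 0.15 × 0.45 × 0.2 = 0.00081
P(lemon | x) = 0.00081 / 0.01947 ≈ 0.0416

0.0416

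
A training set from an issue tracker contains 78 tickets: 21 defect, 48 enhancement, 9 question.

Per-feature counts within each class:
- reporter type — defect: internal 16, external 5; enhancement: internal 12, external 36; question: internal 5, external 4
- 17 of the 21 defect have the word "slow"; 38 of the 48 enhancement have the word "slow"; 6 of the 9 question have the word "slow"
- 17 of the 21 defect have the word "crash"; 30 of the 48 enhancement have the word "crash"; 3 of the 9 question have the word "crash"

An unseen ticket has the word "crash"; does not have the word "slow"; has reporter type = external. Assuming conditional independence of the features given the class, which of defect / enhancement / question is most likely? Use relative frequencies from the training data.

defect: (21/78) × (5/21) × (4/21) × (17/21) ≈ 0.0098843
enhancement: (48/78) × (36/48) × (10/48) × (30/48) ≈ 0.0600962
question: (9/78) × (4/9) × (3/9) × (3/9) ≈ 0.00569801
Highest score → enhancement.

enhancement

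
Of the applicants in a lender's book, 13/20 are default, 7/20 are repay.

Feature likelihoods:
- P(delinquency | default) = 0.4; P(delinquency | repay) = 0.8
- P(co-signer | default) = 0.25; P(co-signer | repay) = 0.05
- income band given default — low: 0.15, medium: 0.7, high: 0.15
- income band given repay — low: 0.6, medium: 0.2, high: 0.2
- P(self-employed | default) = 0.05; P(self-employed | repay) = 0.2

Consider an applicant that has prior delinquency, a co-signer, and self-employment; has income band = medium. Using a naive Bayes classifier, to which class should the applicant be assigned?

default: 0.65 × 0.4 × 0.25 × 0.7 × 0.05 = 0.002275
repay: 0.35 × 0.8 × 0.05 × 0.2 × 0.2 = 0.00056
Highest score → default.

default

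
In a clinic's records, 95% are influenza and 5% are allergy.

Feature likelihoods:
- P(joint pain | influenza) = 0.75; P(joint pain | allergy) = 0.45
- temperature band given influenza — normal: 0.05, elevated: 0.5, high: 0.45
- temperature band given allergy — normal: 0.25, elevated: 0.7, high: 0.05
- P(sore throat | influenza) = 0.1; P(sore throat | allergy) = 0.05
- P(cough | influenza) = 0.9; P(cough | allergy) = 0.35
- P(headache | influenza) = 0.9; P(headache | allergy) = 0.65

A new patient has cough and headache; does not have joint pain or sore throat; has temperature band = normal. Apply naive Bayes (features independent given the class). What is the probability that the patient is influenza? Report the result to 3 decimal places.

0.854

influenza: 0.95 × (1−0.75) × 0.05 × (1−0.1) × 0.9 × 0.9 = 0.008656875
allergy: 0.05 × (1−0.45) × 0.25 × (1−0.05) × 0.35 × 0.65 = 0.001485859375
P(influenza | x) = 0.008656875 / 0.010142734375 ≈ 0.854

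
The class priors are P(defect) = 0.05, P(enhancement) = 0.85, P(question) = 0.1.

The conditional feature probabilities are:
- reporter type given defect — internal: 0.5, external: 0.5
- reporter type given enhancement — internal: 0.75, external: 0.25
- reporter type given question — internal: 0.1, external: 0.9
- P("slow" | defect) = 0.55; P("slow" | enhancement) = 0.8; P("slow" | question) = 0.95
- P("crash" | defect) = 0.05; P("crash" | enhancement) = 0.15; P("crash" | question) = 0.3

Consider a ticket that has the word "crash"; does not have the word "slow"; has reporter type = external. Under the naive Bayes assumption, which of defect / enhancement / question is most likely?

enhancement

defect: 0.05 × 0.5 × (1−0.55) × 0.05 = 0.0005625
enhancement: 0.85 × 0.25 × (1−0.8) × 0.15 = 0.006375
question: 0.1 × 0.9 × (1−0.95) × 0.3 = 0.00135
Highest score → enhancement.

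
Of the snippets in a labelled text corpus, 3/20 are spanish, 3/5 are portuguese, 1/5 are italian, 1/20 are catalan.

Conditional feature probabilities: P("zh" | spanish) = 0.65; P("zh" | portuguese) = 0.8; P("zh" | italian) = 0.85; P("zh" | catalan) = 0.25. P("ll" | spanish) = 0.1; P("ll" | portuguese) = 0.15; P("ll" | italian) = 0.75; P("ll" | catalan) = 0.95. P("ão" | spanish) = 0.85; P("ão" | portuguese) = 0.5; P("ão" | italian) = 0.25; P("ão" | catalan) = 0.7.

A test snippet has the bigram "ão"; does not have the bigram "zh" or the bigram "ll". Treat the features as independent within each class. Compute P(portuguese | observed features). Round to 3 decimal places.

spanish: 0.15 × (1−0.65) × (1−0.1) × 0.85 = 0.0401625
portuguese: 0.6 × (1−0.8) × (1−0.15) × 0.5 = 0.051
italian: 0.2 × (1−0.85) × (1−0.75) × 0.25 = 0.001875
catalan: 0.05 × (1−0.25) × (1−0.95) × 0.7 = 0.0013125
P(portuguese | x) = 0.051 / 0.09435 ≈ 0.541

0.541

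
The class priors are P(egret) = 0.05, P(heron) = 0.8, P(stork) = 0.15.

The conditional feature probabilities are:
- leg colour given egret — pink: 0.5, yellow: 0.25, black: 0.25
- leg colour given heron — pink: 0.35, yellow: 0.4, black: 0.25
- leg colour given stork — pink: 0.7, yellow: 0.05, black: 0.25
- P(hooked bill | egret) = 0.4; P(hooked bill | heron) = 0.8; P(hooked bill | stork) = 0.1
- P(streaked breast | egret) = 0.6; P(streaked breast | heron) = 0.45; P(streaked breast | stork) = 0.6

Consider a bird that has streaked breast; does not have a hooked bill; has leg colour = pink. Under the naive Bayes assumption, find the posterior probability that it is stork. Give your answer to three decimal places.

egret: 0.05 × 0.5 × (1−0.4) × 0.6 = 0.009
heron: 0.8 × 0.35 × (1−0.8) × 0.45 = 0.0252
stork: 0.15 × 0.7 × (1−0.1) × 0.6 = 0.0567
P(stork | x) = 0.0567 / 0.0909 ≈ 0.624

0.624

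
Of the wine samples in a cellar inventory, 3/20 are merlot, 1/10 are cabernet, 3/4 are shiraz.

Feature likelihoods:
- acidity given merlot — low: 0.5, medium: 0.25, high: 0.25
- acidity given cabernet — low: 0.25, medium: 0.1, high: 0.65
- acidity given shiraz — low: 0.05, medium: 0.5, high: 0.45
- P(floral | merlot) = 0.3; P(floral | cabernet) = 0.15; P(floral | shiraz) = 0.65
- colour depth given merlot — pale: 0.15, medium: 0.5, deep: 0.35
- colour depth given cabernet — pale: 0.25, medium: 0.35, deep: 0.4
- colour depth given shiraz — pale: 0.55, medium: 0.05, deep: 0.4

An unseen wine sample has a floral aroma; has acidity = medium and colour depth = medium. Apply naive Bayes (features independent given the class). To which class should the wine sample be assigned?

merlot: 0.15 × 0.25 × 0.3 × 0.5 = 0.005625
cabernet: 0.1 × 0.1 × 0.15 × 0.35 = 0.000525
shiraz: 0.75 × 0.5 × 0.65 × 0.05 = 0.0121875
Highest score → shiraz.

shiraz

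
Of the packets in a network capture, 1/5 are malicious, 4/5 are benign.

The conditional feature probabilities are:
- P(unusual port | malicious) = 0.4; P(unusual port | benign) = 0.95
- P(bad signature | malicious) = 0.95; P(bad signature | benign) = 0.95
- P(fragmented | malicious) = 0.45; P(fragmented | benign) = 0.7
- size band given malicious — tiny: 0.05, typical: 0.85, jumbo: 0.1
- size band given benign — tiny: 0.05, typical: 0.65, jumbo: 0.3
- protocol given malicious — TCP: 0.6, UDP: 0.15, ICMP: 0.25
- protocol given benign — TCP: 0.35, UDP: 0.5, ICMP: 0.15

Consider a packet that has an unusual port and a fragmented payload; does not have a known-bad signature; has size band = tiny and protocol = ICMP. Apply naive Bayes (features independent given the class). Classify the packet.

benign

malicious: 0.2 × 0.4 × (1−0.95) × 0.45 × 0.05 × 0.25 = 0.0000225
benign: 0.8 × 0.95 × (1−0.95) × 0.7 × 0.05 × 0.15 = 0.0001995
Highest score → benign.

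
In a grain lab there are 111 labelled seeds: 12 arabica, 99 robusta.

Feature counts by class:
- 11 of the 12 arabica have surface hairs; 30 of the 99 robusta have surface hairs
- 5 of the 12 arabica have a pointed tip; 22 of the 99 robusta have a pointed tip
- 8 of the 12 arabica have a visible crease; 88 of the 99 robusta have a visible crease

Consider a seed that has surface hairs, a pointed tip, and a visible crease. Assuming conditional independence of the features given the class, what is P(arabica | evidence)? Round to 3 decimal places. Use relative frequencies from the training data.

0.340

arabica: (12/111) × (11/12) × (5/12) × (8/12) ≈ 0.0275275
robusta: (99/111) × (30/99) × (22/99) × (88/99) ≈ 0.0533867
P(arabica | x) = 0.0275275 / 0.0809142 ≈ 0.340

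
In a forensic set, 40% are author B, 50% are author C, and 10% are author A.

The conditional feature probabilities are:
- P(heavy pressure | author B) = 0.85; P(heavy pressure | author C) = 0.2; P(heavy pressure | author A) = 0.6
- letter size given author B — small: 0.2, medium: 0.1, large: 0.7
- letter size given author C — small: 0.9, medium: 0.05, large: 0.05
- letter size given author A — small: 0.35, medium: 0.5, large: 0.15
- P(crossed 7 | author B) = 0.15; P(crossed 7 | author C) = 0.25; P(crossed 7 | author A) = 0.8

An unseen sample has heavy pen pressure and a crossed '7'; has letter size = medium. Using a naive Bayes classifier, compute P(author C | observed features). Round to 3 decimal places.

author B: 0.4 × 0.85 × 0.1 × 0.15 = 0.0051
author C: 0.5 × 0.2 × 0.05 × 0.25 = 0.00125
author A: 0.1 × 0.6 × 0.5 × 0.8 = 0.024
P(author C | x) = 0.00125 / 0.03035 ≈ 0.041

0.041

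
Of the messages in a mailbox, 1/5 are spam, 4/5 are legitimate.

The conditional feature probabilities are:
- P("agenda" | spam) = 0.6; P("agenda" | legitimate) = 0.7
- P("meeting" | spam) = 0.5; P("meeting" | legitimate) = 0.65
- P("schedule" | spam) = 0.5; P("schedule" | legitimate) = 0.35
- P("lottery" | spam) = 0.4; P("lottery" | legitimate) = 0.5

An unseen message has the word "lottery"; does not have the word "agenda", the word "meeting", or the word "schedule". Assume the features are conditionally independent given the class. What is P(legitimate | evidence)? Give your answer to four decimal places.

spam: 0.2 × (1−0.6) × (1−0.5) × (1−0.5) × 0.4 = 0.008
legitimate: 0.8 × (1−0.7) × (1−0.65) × (1−0.35) × 0.5 = 0.0273
P(legitimate | x) = 0.0273 / 0.0353 ≈ 0.7734

0.7734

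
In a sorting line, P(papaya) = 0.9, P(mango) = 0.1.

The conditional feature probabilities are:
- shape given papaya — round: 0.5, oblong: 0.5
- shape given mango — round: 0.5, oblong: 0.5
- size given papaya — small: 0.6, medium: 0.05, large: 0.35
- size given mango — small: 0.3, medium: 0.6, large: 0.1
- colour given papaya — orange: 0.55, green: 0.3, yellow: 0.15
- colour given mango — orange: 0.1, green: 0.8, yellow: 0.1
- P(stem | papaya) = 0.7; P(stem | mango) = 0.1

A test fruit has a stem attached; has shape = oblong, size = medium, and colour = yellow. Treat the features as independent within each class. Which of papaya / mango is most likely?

papaya

papaya: 0.9 × 0.5 × 0.05 × 0.15 × 0.7 = 0.0023625
mango: 0.1 × 0.5 × 0.6 × 0.1 × 0.1 = 0.0003
Highest score → papaya.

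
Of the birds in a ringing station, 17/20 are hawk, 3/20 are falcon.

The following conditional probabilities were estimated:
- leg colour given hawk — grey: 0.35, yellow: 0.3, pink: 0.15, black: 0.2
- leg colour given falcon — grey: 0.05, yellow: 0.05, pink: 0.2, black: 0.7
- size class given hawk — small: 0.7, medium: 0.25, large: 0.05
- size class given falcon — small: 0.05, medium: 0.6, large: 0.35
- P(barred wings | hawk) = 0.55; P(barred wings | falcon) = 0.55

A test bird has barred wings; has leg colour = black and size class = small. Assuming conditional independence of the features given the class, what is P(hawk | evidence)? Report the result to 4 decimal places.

hawk: 0.85 × 0.2 × 0.7 × 0.55 = 0.06545
falcon: 0.15 × 0.7 × 0.05 × 0.55 = 0.0028875
P(hawk | x) = 0.06545 / 0.0683375 ≈ 0.9577

0.9577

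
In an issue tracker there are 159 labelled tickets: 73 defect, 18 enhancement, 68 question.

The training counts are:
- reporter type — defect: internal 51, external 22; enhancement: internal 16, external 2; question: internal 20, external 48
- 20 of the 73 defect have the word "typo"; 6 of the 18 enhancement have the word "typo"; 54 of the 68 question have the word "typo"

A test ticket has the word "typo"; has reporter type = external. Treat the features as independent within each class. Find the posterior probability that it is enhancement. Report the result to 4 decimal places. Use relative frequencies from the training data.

0.0149

defect: (73/159) × (22/73) × (20/73) ≈ 0.0379082
enhancement: (18/159) × (2/18) × (6/18) ≈ 0.00419287
question: (68/159) × (48/68) × (54/68) ≈ 0.239734
P(enhancement | x) = 0.00419287 / 0.28183507 ≈ 0.0149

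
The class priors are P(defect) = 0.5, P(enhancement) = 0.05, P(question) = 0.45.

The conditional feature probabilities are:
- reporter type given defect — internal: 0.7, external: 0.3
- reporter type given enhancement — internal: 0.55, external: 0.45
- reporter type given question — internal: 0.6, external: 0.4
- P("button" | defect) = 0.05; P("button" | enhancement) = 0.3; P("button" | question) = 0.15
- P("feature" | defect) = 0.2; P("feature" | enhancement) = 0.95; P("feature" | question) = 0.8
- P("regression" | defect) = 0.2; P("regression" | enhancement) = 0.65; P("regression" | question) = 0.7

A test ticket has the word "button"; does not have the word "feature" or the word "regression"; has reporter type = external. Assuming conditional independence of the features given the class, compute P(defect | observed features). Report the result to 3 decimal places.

defect: 0.5 × 0.3 × 0.05 × (1−0.2) × (1−0.2) = 0.0048
enhancement: 0.05 × 0.45 × 0.3 × (1−0.95) × (1−0.65) = 0.000118125
question: 0.45 × 0.4 × 0.15 × (1−0.8) × (1−0.7) = 0.00162
P(defect | x) = 0.0048 / 0.006538125 ≈ 0.734

0.734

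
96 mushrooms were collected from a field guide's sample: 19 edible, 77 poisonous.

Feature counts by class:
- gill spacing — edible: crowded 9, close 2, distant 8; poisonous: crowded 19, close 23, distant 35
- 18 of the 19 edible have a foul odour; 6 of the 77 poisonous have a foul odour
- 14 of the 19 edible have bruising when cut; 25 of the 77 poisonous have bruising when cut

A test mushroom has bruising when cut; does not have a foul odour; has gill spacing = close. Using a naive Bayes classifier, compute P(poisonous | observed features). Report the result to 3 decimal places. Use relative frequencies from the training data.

0.989

edible: (19/96) × (2/19) × (1/19) × (14/19) ≈ 0.000807941
poisonous: (77/96) × (23/77) × (71/77) × (25/77) ≈ 0.0717255
P(poisonous | x) = 0.0717255 / 0.072533441 ≈ 0.989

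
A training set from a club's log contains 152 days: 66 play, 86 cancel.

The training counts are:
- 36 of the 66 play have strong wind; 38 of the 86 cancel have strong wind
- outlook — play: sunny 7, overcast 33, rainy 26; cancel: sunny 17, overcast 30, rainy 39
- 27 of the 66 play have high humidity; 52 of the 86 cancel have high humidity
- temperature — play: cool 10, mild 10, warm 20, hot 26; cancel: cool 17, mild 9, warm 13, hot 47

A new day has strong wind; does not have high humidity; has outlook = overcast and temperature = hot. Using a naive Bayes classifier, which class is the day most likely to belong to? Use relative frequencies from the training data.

play

play: (66/152) × (36/66) × (33/66) × (39/66) × (26/66) ≈ 0.0275663
cancel: (86/152) × (38/86) × (30/86) × (34/86) × (47/86) ≈ 0.0188427
Highest score → play.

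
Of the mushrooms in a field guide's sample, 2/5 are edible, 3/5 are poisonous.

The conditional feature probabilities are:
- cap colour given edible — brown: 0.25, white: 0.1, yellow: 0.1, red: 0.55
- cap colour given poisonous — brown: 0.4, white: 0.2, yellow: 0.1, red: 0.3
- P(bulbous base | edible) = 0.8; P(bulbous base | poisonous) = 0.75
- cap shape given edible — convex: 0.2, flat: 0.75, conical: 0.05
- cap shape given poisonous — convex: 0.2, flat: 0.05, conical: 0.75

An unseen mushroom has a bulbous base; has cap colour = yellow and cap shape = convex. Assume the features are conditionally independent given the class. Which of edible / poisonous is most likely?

edible: 0.4 × 0.1 × 0.8 × 0.2 = 0.0064
poisonous: 0.6 × 0.1 × 0.75 × 0.2 = 0.009
Highest score → poisonous.

poisonous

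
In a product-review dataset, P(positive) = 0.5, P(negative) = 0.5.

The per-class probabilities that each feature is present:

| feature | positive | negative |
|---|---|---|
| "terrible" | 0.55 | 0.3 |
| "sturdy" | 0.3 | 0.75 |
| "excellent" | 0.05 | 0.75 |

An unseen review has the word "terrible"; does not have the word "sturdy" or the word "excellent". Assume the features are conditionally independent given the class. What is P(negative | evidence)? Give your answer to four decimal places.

positive: 0.5 × 0.55 × (1−0.3) × (1−0.05) = 0.182875
negative: 0.5 × 0.3 × (1−0.75) × (1−0.75) = 0.009375
P(negative | x) = 0.009375 / 0.19225 ≈ 0.0488

0.0488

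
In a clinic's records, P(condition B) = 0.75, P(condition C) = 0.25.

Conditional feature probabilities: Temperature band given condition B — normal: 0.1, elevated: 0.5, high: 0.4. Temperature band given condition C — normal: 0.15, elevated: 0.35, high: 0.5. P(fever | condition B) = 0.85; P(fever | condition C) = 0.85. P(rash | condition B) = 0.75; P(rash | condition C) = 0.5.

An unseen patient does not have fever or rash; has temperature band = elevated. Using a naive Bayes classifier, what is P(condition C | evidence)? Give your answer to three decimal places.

condition B: 0.75 × 0.5 × (1−0.85) × (1−0.75) = 0.0140625
condition C: 0.25 × 0.35 × (1−0.85) × (1−0.5) = 0.0065625
P(condition C | x) = 0.0065625 / 0.020625 ≈ 0.318

0.318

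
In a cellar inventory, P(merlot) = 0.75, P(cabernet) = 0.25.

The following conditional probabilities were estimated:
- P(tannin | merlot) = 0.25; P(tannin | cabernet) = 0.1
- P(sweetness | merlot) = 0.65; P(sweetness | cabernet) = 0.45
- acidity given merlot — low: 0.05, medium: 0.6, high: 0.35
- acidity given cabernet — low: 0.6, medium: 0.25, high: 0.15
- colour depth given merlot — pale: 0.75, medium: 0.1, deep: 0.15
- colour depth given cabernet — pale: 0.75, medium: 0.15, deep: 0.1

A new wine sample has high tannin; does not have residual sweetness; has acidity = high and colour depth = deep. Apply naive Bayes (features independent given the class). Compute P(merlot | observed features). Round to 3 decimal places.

0.944

merlot: 0.75 × 0.25 × (1−0.65) × 0.35 × 0.15 = 0.0034453125
cabernet: 0.25 × 0.1 × (1−0.45) × 0.15 × 0.1 = 0.00020625
P(merlot | x) = 0.0034453125 / 0.0036515625 ≈ 0.944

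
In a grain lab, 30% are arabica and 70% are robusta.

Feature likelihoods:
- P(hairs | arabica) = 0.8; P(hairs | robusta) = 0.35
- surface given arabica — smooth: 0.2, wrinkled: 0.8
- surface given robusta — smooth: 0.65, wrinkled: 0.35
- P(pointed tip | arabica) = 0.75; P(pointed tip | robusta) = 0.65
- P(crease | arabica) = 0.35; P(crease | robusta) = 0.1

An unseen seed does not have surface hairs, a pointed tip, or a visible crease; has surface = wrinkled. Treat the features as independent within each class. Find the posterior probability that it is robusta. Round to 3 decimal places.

arabica: 0.3 × (1−0.8) × 0.8 × (1−0.75) × (1−0.35) = 0.0078
robusta: 0.7 × (1−0.35) × 0.35 × (1−0.65) × (1−0.1) = 0.05016375
P(robusta | x) = 0.05016375 / 0.05796375 ≈ 0.865

0.865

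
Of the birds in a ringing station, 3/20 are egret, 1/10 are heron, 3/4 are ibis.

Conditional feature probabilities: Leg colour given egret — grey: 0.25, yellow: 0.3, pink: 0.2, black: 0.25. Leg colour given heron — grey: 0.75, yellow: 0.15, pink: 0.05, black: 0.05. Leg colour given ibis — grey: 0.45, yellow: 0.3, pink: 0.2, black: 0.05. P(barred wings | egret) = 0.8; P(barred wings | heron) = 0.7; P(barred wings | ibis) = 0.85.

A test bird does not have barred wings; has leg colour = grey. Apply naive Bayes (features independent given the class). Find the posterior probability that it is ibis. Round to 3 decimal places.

egret: 0.15 × 0.25 × (1−0.8) = 0.0075
heron: 0.1 × 0.75 × (1−0.7) = 0.0225
ibis: 0.75 × 0.45 × (1−0.85) = 0.050625
P(ibis | x) = 0.050625 / 0.080625 ≈ 0.628

0.628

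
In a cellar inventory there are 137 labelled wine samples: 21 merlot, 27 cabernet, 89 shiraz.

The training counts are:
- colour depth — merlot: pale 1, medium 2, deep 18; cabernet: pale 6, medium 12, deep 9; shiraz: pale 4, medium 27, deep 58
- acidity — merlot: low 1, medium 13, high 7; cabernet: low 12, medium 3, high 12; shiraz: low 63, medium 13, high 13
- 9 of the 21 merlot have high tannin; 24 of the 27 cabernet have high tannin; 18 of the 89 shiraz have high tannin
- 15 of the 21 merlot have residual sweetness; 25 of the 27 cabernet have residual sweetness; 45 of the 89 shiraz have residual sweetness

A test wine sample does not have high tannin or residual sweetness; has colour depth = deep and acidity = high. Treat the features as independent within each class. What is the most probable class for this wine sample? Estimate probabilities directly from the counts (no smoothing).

merlot: (21/137) × (18/21) × (7/21) × (12/21) × (6/21) ≈ 0.00715031
cabernet: (27/137) × (9/27) × (12/27) × (3/27) × (2/27) ≈ 0.000240305
shiraz: (89/137) × (58/89) × (13/89) × (71/89) × (44/89) ≈ 0.0243889
Highest score → shiraz.

shiraz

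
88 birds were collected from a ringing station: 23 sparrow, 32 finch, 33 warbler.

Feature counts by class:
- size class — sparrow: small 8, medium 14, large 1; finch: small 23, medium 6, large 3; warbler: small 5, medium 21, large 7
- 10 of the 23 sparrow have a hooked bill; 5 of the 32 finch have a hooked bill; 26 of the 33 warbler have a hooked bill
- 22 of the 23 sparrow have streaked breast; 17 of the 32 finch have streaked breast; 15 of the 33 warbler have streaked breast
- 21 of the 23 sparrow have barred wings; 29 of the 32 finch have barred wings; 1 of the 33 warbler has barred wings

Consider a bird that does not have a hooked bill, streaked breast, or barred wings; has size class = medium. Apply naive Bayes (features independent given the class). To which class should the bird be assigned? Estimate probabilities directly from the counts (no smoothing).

sparrow: (23/88) × (14/23) × (13/23) × (1/23) × (2/23) ≈ 0.000339966
finch: (32/88) × (6/32) × (27/32) × (15/32) × (3/32) ≈ 0.0025281
warbler: (33/88) × (21/33) × (7/33) × (18/33) × (32/33) ≈ 0.0267741
Highest score → warbler.

warbler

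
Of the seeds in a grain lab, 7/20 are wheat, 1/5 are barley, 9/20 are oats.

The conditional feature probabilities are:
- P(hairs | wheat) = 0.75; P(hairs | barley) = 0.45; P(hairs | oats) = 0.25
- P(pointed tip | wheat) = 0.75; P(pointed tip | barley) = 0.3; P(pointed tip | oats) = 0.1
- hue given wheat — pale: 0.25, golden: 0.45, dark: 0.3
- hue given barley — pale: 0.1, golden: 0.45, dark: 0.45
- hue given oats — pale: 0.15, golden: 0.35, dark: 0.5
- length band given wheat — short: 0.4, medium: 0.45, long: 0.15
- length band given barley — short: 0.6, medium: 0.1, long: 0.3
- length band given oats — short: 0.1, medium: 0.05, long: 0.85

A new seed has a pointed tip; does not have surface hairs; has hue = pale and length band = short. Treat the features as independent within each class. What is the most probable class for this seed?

wheat

wheat: 0.35 × (1−0.75) × 0.75 × 0.25 × 0.4 = 0.0065625
barley: 0.2 × (1−0.45) × 0.3 × 0.1 × 0.6 = 0.00198
oats: 0.45 × (1−0.25) × 0.1 × 0.15 × 0.1 = 0.00050625
Highest score → wheat.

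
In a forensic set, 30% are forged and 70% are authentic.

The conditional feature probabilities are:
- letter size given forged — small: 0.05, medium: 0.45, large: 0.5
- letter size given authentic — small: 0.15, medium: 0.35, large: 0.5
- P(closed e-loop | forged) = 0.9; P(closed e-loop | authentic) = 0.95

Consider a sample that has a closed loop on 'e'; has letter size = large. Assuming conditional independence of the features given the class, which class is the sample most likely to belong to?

authentic

forged: 0.3 × 0.5 × 0.9 = 0.135
authentic: 0.7 × 0.5 × 0.95 = 0.3325
Highest score → authentic.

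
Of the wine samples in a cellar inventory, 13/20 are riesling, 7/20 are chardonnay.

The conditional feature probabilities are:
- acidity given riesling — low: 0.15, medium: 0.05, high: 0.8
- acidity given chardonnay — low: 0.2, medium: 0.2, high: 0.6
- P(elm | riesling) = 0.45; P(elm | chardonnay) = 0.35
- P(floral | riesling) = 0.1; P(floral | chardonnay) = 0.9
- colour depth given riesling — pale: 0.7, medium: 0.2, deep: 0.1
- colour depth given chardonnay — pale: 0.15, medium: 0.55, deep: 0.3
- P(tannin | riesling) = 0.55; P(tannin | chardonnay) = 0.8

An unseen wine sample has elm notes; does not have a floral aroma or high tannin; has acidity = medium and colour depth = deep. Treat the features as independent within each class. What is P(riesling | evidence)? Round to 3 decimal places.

riesling: 0.65 × 0.05 × 0.45 × (1−0.1) × 0.1 × (1−0.55) = 0.0005923125
chardonnay: 0.35 × 0.2 × 0.35 × (1−0.9) × 0.3 × (1−0.8) = 0.000147
P(riesling | x) = 0.0005923125 / 0.0007393125 ≈ 0.801

0.801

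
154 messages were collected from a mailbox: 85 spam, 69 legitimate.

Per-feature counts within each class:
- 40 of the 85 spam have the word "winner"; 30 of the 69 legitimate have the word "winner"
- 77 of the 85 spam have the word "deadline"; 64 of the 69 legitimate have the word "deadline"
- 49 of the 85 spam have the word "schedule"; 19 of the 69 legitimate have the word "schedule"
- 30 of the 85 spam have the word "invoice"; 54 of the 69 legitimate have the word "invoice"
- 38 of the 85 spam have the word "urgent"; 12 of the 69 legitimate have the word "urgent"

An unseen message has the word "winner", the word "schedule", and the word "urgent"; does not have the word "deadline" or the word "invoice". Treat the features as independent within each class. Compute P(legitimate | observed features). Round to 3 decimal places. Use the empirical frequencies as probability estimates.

0.035

spam: (85/154) × (40/85) × (8/85) × (49/85) × (55/85) × (38/85) ≈ 0.00407658
legitimate: (69/154) × (30/69) × (5/69) × (19/69) × (15/69) × (12/69) ≈ 0.00014696
P(legitimate | x) = 0.00014696 / 0.00422354 ≈ 0.035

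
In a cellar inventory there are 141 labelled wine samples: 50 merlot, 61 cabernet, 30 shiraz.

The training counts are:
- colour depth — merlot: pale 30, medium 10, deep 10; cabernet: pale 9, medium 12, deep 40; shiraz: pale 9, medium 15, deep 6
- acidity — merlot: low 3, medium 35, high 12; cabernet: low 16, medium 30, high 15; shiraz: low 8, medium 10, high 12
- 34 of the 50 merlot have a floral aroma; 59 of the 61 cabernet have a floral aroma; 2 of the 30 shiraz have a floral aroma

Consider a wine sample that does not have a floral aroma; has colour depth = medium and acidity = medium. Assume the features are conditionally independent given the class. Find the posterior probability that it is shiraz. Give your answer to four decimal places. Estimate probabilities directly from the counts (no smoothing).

merlot: (50/141) × (10/50) × (35/50) × (16/50) ≈ 0.0158865
cabernet: (61/141) × (12/61) × (30/61) × (2/61) ≈ 0.00137231
shiraz: (30/141) × (15/30) × (10/30) × (28/30) ≈ 0.0330969
P(shiraz | x) = 0.0330969 / 0.05035571 ≈ 0.6573

0.6573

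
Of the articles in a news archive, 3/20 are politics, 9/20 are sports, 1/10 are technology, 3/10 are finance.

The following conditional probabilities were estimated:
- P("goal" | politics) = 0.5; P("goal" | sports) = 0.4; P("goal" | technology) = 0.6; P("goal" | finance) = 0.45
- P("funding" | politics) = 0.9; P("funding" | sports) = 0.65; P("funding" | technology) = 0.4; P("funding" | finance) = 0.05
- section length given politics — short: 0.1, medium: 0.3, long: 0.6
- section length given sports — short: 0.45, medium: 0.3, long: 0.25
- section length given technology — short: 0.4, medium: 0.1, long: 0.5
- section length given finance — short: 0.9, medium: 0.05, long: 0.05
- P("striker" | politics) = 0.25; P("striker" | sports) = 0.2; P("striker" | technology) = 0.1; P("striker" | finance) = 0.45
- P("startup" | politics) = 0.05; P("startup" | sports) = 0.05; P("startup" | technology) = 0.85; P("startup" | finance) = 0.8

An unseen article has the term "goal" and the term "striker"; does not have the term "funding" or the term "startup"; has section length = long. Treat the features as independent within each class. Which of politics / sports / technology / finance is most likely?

politics: 0.15 × 0.5 × (1−0.9) × 0.6 × 0.25 × (1−0.05) = 0.00106875
sports: 0.45 × 0.4 × (1−0.65) × 0.25 × 0.2 × (1−0.05) = 0.0029925
technology: 0.1 × 0.6 × (1−0.4) × 0.5 × 0.1 × (1−0.85) = 0.00027
finance: 0.3 × 0.45 × (1−0.05) × 0.05 × 0.45 × (1−0.8) = 0.000577125
Highest score → sports.

sports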